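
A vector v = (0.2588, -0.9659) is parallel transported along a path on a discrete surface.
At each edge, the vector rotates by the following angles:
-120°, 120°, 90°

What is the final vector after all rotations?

Total rotation: (-120°) + 120° + 90° = 90°. Final vector: (0.9659, 0.2588)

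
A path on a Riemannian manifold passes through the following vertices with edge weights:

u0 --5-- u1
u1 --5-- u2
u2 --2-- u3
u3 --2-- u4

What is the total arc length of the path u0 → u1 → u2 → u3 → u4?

Arc length = 5 + 5 + 2 + 2 = 14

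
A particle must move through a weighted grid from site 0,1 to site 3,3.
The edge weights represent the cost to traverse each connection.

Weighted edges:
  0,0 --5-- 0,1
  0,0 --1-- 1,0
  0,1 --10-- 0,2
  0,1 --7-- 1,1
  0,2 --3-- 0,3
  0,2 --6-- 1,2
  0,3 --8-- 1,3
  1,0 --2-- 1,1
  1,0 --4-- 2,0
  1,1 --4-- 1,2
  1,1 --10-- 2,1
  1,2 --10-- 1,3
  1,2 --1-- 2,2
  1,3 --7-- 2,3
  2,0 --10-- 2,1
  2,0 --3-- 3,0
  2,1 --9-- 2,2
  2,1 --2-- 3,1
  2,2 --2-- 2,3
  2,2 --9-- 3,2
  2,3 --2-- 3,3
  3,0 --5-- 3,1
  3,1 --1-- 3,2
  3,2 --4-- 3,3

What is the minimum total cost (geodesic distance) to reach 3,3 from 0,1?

Shortest path: 0,1 → 1,1 → 1,2 → 2,2 → 2,3 → 3,3, total weight = 16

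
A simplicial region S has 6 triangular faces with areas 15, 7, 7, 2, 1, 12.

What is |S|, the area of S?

15 + 7 + 7 + 2 + 1 + 12 = 44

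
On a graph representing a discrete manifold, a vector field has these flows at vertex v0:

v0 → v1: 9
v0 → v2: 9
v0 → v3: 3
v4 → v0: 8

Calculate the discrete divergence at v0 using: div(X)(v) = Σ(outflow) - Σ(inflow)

Divergence = sum of outgoing flows = 9 + 9 + 3 + (-8) = 13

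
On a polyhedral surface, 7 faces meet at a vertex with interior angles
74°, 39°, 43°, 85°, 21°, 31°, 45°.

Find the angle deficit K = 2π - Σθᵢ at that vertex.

Sum of angles = 338°. K = 360° - 338° = 22° = 11π/90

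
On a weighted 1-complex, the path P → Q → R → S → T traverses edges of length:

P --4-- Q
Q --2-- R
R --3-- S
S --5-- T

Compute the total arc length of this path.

Arc length = 4 + 2 + 3 + 5 = 14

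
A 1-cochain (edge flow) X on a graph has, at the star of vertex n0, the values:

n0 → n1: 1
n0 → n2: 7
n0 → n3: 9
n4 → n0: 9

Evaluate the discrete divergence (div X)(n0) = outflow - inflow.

Divergence = sum of outgoing flows = 1 + 7 + 9 + (-9) = 8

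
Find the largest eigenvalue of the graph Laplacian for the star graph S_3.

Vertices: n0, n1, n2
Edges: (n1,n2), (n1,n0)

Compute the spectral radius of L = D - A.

The star S_3 is the complete bipartite graph K_{1,2} (one hub of degree 2, 2 leaves of degree 1). The Laplacian spectrum of K_{p,q} is 0, p (multiplicity q−1), q (multiplicity p−1), p+q. With p = 1, q = 2: 0 once, 1 with multiplicity 1, and 3 once. (Check: trace L = sum of degrees = 4 = 1·1 + 3.)
Laplacian eigenvalues: [0.0, 1.0, 3.0]. Largest eigenvalue (spectral radius) = 3.0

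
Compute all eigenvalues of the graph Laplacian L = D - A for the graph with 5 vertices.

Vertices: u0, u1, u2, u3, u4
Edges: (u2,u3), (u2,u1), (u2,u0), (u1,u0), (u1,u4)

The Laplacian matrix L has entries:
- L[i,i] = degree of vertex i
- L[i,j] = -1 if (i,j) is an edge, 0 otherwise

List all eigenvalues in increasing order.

Degrees: deg(u0) = 2, deg(u1) = 3, deg(u2) = 3, deg(u3) = 1, deg(u4) = 1.
L = D − A with rows/columns ordered (u0, u1, u2, u3, u4):
  [ 2, -1, -1,  0,  0]
  [-1,  3, -1,  0, -1]
  [-1, -1,  3, -1,  0]
  [ 0,  0, -1,  1,  0]
  [ 0, -1,  0,  0,  1]
Characteristic polynomial: det(λI − L) = λ(λ² − 5λ + 3)(λ² − 5λ + 5).
Roots: λ = 0; (λ² − 5λ + 3) = 0 ⇒ λ = (5 ± √13)/2 ≈ 0.6972, 4.3028; (λ² − 5λ + 5) = 0 ⇒ λ = (5 ± √5)/2 ≈ 1.382, 3.618.
(Check: the roots sum (with multiplicity) to 10, matching trace L = Σdeg = 2·5 = 10.)
Laplacian eigenvalues (increasing order): [0.0, 0.6972, 1.382, 3.618, 4.3028]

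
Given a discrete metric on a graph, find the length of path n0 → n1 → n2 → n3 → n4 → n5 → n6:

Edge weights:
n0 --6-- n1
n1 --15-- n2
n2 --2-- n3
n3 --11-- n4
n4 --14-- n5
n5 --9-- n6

Arc length = 6 + 15 + 2 + 11 + 14 + 9 = 57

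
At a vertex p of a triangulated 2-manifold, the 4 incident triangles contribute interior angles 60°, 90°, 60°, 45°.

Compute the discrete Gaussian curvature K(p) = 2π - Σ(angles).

Sum of angles = 255°. K = 360° - 255° = 105° = 7π/12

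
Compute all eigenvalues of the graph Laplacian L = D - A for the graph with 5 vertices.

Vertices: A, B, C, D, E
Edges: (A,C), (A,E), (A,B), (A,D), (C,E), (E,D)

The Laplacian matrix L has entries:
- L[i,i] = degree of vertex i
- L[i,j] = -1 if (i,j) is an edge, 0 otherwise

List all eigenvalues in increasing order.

Degrees: deg(A) = 4, deg(B) = 1, deg(C) = 2, deg(D) = 2, deg(E) = 3.
L = D − A with rows/columns ordered (A, B, C, D, E):
  [ 4, -1, -1, -1, -1]
  [-1,  1,  0,  0,  0]
  [-1,  0,  2,  0, -1]
  [-1,  0,  0,  2, -1]
  [-1,  0, -1, -1,  3]
Characteristic polynomial: det(λI − L) = λ(λ − 1)(λ − 2)(λ − 4)(λ − 5).
Roots: λ = 0; (λ − 1) = 0 ⇒ λ = 1; (λ − 2) = 0 ⇒ λ = 2; (λ − 4) = 0 ⇒ λ = 4; (λ − 5) = 0 ⇒ λ = 5.
(Check: the roots sum (with multiplicity) to 12, matching trace L = Σdeg = 2·6 = 12.)
Laplacian eigenvalues (increasing order): [0.0, 1.0, 2.0, 4.0, 5.0]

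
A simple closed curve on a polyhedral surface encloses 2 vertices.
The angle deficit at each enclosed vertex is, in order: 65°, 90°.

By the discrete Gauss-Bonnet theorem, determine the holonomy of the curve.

Holonomy = total enclosed curvature = 65° + 90° = 155°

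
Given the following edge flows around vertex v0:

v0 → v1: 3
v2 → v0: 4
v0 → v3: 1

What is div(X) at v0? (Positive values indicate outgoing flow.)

Divergence = sum of outgoing flows = 3 + (-4) + 1 = 0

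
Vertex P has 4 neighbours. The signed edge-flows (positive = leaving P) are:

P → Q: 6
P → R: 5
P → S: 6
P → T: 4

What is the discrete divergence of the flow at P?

Divergence = sum of outgoing flows = 6 + 5 + 6 + 4 = 21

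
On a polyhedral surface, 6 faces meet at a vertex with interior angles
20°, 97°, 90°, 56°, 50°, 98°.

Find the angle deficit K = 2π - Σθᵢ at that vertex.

Sum of angles = 411°. K = 360° - 411° = -51° = -17π/60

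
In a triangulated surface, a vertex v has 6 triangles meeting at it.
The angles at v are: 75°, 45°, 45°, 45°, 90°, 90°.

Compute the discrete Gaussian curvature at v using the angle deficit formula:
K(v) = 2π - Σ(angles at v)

Sum of angles = 390°. K = 360° - 390° = -30°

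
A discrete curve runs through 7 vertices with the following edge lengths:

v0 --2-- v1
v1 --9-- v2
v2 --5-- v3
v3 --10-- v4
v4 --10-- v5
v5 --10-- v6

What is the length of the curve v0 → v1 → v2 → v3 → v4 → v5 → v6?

Arc length = 2 + 9 + 5 + 10 + 10 + 10 = 46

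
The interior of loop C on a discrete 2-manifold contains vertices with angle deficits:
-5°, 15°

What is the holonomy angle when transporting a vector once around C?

Holonomy = total enclosed curvature = (-5°) + 15° = 10°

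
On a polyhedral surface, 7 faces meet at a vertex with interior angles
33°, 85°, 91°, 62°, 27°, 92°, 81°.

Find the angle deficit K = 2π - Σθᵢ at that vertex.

Sum of angles = 471°. K = 360° - 471° = -111° = -37π/60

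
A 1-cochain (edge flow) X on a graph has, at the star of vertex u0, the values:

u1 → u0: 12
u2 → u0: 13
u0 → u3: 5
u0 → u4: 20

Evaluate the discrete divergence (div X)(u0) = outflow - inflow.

Divergence = sum of outgoing flows = (-12) + (-13) + 5 + 20 = 0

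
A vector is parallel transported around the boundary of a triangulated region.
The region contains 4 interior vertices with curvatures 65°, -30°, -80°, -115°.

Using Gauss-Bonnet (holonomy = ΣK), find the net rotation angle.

Holonomy = total enclosed curvature = 65° + (-30°) + (-80°) + (-115°) = -160°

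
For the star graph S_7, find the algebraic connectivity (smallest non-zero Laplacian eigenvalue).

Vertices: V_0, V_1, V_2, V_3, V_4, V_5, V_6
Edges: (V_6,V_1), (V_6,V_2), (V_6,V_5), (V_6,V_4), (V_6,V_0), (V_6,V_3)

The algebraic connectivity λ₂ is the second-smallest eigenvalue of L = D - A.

The star S_7 is the complete bipartite graph K_{1,6} (one hub of degree 6, 6 leaves of degree 1). The Laplacian spectrum of K_{p,q} is 0, p (multiplicity q−1), q (multiplicity p−1), p+q. With p = 1, q = 6: 0 once, 1 with multiplicity 5, and 7 once. (Check: trace L = sum of degrees = 12 = 5·1 + 7.)
Laplacian eigenvalues: [0.0, 1.0, 1.0, 1.0, 1.0, 1.0, 7.0]. Algebraic connectivity (smallest non-zero eigenvalue) = 1.0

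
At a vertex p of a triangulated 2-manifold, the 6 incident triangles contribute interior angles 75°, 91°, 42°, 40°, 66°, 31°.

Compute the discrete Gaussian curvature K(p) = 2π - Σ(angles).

Sum of angles = 345°. K = 360° - 345° = 15° = π/12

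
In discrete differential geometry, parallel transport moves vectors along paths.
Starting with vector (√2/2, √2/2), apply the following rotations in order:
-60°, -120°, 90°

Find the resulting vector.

Total rotation: (-60°) + (-120°) + 90° = -90°. Final vector: (0.7071, -0.7071)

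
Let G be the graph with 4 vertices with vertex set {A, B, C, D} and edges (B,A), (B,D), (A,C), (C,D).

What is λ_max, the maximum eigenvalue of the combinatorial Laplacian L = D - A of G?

Degrees: deg(A) = 2, deg(B) = 2, deg(C) = 2, deg(D) = 2.
L = D − A with rows/columns ordered (A, B, C, D):
  [ 2, -1, -1,  0]
  [-1,  2,  0, -1]
  [-1,  0,  2, -1]
  [ 0, -1, -1,  2]
Characteristic polynomial: det(λI − L) = λ(λ − 2)²(λ − 4).
Roots: λ = 0; (λ − 2) = 0 ⇒ λ = 2 (multiplicity 2); (λ − 4) = 0 ⇒ λ = 4.
(Check: the roots sum (with multiplicity) to 8, matching trace L = Σdeg = 2·4 = 8.)
Laplacian eigenvalues: [0.0, 2.0, 2.0, 4.0]. Largest eigenvalue (spectral radius) = 4.0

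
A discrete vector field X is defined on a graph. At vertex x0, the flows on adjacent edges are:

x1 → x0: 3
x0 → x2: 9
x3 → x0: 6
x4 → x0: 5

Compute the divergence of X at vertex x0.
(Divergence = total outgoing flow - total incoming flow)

Divergence = sum of outgoing flows = (-3) + 9 + (-6) + (-5) = -5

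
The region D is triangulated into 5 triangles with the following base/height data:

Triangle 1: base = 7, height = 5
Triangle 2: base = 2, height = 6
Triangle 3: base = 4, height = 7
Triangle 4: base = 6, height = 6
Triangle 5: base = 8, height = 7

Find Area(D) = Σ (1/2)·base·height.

(1/2)×7×5 + (1/2)×2×6 + (1/2)×4×7 + (1/2)×6×6 + (1/2)×8×7 = 83.5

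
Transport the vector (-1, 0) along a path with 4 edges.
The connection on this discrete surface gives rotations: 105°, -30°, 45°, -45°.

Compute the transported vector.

Total rotation: 105° + (-30°) + 45° + (-45°) = 75°. Final vector: (-0.2588, -0.9659)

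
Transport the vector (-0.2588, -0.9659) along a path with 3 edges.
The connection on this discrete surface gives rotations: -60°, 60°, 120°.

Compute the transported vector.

Total rotation: (-60°) + 60° + 120° = 120°. Final vector: (0.9659, 0.2588)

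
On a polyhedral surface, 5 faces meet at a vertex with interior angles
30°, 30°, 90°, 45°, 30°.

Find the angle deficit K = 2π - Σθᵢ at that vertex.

Sum of angles = 225°. K = 360° - 225° = 135°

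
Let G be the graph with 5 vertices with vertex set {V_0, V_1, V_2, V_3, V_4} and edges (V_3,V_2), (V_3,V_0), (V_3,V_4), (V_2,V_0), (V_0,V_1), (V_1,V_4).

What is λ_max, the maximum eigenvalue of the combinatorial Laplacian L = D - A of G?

Degrees: deg(V_0) = 3, deg(V_1) = 2, deg(V_2) = 2, deg(V_3) = 3, deg(V_4) = 2.
L = D − A with rows/columns ordered (V_0, V_1, V_2, V_3, V_4):
  [ 3, -1, -1, -1,  0]
  [-1,  2,  0,  0, -1]
  [-1,  0,  2, -1,  0]
  [-1,  0, -1,  3, -1]
  [ 0, -1,  0, -1,  2]
Characteristic polynomial: det(λI − L) = λ(λ² − 5λ + 5)(λ² − 7λ + 11).
Roots: λ = 0; (λ² − 5λ + 5) = 0 ⇒ λ = (5 ± √5)/2 ≈ 1.382, 3.618; (λ² − 7λ + 11) = 0 ⇒ λ = (7 ± √5)/2 ≈ 2.382, 4.618.
(Check: the roots sum (with multiplicity) to 12, matching trace L = Σdeg = 2·6 = 12.)
Laplacian eigenvalues: [0.0, 1.382, 2.382, 3.618, 4.618]. Largest eigenvalue (spectral radius) = 4.618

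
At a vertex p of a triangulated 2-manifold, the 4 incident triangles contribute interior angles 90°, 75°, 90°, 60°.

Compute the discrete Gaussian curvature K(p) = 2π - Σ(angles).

Sum of angles = 315°. K = 360° - 315° = 45°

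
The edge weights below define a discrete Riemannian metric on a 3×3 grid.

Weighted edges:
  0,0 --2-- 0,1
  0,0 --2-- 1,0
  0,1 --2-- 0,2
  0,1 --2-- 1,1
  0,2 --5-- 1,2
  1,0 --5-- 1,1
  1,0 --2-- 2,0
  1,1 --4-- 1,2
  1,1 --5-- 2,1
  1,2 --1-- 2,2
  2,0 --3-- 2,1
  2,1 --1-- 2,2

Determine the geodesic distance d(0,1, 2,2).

Shortest path: 0,1 → 1,1 → 1,2 → 2,2, total weight = 7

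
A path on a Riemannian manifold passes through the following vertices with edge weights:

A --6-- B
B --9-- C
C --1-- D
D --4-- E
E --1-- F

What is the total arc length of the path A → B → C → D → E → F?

Arc length = 6 + 9 + 1 + 4 + 1 = 21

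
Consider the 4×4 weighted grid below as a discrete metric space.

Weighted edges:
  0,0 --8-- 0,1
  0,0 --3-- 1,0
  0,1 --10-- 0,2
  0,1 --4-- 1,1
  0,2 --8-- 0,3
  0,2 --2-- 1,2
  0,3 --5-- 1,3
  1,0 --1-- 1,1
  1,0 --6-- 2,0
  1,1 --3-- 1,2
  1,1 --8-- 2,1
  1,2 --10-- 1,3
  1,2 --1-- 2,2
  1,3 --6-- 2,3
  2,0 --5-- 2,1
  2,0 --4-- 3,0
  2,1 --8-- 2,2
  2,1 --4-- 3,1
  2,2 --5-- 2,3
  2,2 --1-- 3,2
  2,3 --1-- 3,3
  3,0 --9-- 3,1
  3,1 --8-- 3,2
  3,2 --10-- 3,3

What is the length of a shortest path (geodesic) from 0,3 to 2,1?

Shortest path: 0,3 → 0,2 → 1,2 → 2,2 → 2,1, total weight = 19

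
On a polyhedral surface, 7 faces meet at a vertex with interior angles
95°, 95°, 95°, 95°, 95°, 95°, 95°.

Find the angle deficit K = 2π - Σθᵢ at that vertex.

Sum of angles = 665°. K = 360° - 665° = -305° = -61π/36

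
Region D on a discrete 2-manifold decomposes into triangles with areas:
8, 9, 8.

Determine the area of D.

8 + 9 + 8 = 25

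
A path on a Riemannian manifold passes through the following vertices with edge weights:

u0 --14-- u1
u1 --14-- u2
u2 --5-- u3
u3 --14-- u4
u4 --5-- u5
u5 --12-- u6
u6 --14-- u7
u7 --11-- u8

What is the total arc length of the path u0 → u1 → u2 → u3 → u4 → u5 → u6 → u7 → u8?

Arc length = 14 + 14 + 5 + 14 + 5 + 12 + 14 + 11 = 89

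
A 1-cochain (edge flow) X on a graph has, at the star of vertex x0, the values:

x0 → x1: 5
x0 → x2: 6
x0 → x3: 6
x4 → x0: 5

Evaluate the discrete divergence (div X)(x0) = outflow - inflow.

Divergence = sum of outgoing flows = 5 + 6 + 6 + (-5) = 12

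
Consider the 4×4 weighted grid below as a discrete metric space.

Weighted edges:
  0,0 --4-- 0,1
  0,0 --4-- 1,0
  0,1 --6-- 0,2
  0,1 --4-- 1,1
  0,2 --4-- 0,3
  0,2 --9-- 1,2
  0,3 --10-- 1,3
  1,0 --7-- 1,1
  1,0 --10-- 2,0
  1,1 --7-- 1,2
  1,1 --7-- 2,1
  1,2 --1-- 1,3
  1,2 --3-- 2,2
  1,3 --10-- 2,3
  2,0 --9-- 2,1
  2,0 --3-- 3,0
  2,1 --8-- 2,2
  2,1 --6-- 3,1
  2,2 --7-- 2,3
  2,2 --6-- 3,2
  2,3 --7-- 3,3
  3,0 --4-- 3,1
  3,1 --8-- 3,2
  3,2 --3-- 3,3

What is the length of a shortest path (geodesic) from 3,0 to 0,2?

Shortest path: 3,0 → 2,0 → 1,0 → 0,0 → 0,1 → 0,2, total weight = 27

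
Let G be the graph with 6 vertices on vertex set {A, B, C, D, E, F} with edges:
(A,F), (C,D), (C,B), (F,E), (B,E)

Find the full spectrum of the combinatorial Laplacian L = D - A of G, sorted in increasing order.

Degrees: deg(A) = 1, deg(B) = 2, deg(C) = 2, deg(D) = 1, deg(E) = 2, deg(F) = 2.
L = D − A with rows/columns ordered (A, B, C, D, E, F):
  [ 1,  0,  0,  0,  0, -1]
  [ 0,  2, -1,  0, -1,  0]
  [ 0, -1,  2, -1,  0,  0]
  [ 0,  0, -1,  1,  0,  0]
  [ 0, -1,  0,  0,  2, -1]
  [-1,  0,  0,  0, -1,  2]
Characteristic polynomial: det(λI − L) = λ(λ² − 4λ + 1)(λ − 1)(λ − 2)(λ − 3).
Roots: λ = 0; (λ² − 4λ + 1) = 0 ⇒ λ = 2 ± √3 ≈ 0.2679, 3.7321; (λ − 1) = 0 ⇒ λ = 1; (λ − 2) = 0 ⇒ λ = 2; (λ − 3) = 0 ⇒ λ = 3.
(Check: the roots sum (with multiplicity) to 10, matching trace L = Σdeg = 2·5 = 10.)
Laplacian eigenvalues (increasing order): [0.0, 0.2679, 1.0, 2.0, 3.0, 3.7321]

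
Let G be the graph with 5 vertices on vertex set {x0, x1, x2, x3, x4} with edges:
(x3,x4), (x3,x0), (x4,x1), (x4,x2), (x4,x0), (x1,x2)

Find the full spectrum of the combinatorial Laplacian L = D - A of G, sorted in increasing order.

Degrees: deg(x0) = 2, deg(x1) = 2, deg(x2) = 2, deg(x3) = 2, deg(x4) = 4.
L = D − A with rows/columns ordered (x0, x1, x2, x3, x4):
  [ 2,  0,  0, -1, -1]
  [ 0,  2, -1,  0, -1]
  [ 0, -1,  2,  0, -1]
  [-1,  0,  0,  2, -1]
  [-1, -1, -1, -1,  4]
Characteristic polynomial: det(λI − L) = λ(λ − 1)(λ − 3)²(λ − 5).
Roots: λ = 0; (λ − 1) = 0 ⇒ λ = 1; (λ − 3) = 0 ⇒ λ = 3 (multiplicity 2); (λ − 5) = 0 ⇒ λ = 5.
(Check: the roots sum (with multiplicity) to 12, matching trace L = Σdeg = 2·6 = 12.)
Laplacian eigenvalues (increasing order): [0.0, 1.0, 3.0, 3.0, 5.0]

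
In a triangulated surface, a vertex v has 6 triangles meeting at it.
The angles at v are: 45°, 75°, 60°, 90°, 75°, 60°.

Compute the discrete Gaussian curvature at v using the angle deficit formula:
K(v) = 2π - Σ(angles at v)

Sum of angles = 405°. K = 360° - 405° = -45° = -π/4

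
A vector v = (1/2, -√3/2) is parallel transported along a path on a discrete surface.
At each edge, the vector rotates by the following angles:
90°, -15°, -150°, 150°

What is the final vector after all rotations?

Total rotation: 90° + (-15°) + (-150°) + 150° = 75°. Final vector: (0.9659, 0.2588)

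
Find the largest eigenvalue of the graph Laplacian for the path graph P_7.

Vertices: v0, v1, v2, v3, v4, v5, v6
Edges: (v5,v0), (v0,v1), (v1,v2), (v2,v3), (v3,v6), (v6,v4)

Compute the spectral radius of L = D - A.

The path graph P_n has Laplacian eigenvalues λ_k = 2 − 2cos(kπ/n), k = 0, 1, …, n−1. Here n = 7:
k=0: 2 − 2cos(0) = 0.0; k=1: 2 − 2cos(π/7) = 0.1981; k=2: 2 − 2cos(2π/7) = 0.753; k=3: 2 − 2cos(3π/7) = 1.555; k=4: 2 − 2cos(4π/7) = 2.445; k=5: 2 − 2cos(5π/7) = 3.247; k=6: 2 − 2cos(6π/7) = 3.8019.
Laplacian eigenvalues: [0.0, 0.1981, 0.753, 1.555, 2.445, 3.247, 3.8019]. Largest eigenvalue (spectral radius) = 3.8019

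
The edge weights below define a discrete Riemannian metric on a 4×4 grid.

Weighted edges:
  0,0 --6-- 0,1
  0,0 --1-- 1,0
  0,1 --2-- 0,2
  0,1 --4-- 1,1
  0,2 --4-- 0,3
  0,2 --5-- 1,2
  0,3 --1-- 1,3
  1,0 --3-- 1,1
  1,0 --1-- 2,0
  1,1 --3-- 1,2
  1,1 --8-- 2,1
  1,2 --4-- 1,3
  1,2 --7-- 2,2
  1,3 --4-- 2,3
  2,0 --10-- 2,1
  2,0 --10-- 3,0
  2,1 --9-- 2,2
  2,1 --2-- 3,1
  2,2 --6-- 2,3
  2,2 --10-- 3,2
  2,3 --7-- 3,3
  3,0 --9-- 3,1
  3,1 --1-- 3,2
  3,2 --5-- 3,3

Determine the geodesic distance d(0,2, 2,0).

Shortest path: 0,2 → 0,1 → 1,1 → 1,0 → 2,0, total weight = 10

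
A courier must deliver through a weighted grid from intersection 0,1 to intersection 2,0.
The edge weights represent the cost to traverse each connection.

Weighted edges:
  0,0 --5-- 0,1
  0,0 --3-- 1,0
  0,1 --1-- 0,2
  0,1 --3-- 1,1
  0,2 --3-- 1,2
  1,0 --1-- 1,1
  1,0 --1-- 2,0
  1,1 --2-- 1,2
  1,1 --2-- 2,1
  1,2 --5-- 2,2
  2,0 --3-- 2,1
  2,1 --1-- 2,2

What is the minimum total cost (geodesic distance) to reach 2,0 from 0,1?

Shortest path: 0,1 → 1,1 → 1,0 → 2,0, total weight = 5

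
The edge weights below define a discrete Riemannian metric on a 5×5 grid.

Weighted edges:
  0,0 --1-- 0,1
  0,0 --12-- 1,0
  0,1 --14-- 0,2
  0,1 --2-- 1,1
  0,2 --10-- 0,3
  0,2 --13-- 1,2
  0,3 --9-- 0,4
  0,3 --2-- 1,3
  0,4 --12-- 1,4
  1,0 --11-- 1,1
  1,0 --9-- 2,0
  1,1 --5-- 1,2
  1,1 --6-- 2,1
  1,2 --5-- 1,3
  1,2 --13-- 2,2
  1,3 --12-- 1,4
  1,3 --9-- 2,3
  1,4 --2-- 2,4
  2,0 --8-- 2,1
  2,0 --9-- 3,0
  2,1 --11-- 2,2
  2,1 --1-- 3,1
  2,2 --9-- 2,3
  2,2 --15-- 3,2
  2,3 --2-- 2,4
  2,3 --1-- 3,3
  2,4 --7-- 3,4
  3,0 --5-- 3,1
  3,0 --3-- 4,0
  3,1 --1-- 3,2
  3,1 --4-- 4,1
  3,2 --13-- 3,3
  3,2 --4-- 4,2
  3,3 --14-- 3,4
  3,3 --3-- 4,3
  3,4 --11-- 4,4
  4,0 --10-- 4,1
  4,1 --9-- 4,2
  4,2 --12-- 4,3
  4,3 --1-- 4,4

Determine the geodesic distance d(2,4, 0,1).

Shortest path: 2,4 → 2,3 → 1,3 → 1,2 → 1,1 → 0,1, total weight = 23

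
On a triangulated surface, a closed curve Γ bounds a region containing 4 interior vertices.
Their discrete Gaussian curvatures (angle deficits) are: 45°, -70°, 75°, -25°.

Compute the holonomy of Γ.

Holonomy = total enclosed curvature = 45° + (-70°) + 75° + (-25°) = 25°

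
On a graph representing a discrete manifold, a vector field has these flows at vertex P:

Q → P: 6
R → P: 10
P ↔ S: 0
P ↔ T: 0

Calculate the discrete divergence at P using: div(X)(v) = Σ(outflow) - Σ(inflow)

Divergence = sum of outgoing flows = (-6) + (-10) + 0 + 0 = -16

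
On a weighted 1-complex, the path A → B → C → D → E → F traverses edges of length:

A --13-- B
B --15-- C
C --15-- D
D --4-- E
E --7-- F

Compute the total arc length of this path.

Arc length = 13 + 15 + 15 + 4 + 7 = 54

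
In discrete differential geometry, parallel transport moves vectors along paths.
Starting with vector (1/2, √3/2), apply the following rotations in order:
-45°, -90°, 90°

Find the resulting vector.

Total rotation: (-45°) + (-90°) + 90° = -45°. Final vector: (0.9659, 0.2588)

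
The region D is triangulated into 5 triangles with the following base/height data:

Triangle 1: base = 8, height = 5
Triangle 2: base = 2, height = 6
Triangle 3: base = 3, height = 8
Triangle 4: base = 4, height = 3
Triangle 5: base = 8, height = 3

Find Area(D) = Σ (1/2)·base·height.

(1/2)×8×5 + (1/2)×2×6 + (1/2)×3×8 + (1/2)×4×3 + (1/2)×8×3 = 56.0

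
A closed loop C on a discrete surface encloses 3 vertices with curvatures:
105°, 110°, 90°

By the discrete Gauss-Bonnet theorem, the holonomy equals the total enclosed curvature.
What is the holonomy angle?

Holonomy = total enclosed curvature = 105° + 110° + 90° = 305°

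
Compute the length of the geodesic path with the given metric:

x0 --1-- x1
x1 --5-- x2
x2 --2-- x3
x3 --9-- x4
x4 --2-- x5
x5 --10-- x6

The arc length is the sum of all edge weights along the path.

Arc length = 1 + 5 + 2 + 9 + 2 + 10 = 29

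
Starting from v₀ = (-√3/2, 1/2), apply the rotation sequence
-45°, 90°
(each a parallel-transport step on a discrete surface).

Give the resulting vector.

Total rotation: (-45°) + 90° = 45°. Final vector: (-0.9659, -0.2588)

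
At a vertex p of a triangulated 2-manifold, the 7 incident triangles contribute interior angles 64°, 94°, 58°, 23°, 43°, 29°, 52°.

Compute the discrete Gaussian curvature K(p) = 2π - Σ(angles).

Sum of angles = 363°. K = 360° - 363° = -3° = -π/60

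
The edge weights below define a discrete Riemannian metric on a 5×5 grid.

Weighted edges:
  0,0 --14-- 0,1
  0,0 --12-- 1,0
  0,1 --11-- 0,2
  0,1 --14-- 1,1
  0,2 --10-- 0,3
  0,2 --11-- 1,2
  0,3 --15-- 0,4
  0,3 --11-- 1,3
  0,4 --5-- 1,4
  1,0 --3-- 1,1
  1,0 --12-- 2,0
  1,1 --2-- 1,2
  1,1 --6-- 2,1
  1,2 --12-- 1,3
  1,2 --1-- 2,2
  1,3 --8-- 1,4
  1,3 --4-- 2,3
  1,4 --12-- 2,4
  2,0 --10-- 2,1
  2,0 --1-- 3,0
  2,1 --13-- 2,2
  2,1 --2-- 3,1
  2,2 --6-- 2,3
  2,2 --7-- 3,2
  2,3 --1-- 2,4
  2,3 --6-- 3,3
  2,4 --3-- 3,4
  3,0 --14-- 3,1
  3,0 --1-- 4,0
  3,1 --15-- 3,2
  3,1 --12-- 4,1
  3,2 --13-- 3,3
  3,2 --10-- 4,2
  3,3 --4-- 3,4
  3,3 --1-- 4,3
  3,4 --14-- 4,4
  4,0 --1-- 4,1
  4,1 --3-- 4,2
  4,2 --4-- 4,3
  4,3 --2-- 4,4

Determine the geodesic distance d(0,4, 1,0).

Shortest path: 0,4 → 1,4 → 1,3 → 2,3 → 2,2 → 1,2 → 1,1 → 1,0, total weight = 29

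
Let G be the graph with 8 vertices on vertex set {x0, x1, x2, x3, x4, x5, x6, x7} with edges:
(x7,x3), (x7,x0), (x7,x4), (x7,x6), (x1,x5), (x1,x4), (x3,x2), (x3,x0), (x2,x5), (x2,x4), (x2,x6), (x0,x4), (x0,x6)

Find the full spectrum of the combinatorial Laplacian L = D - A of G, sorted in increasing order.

Degrees: deg(x0) = 4, deg(x1) = 2, deg(x2) = 4, deg(x3) = 3, deg(x4) = 4, deg(x5) = 2, deg(x6) = 3, deg(x7) = 4.
L = D − A with rows/columns ordered (x0, x1, x2, x3, x4, x5, x6, x7):
  [ 4,  0,  0, -1, -1,  0, -1, -1]
  [ 0,  2,  0,  0, -1, -1,  0,  0]
  [ 0,  0,  4, -1, -1, -1, -1,  0]
  [-1,  0, -1,  3,  0,  0,  0, -1]
  [-1, -1, -1,  0,  4,  0,  0, -1]
  [ 0, -1, -1,  0,  0,  2,  0,  0]
  [-1,  0, -1,  0,  0,  0,  3, -1]
  [-1,  0,  0, -1, -1,  0, -1,  4]
Characteristic polynomial: det(λI − L) = λ(λ − 1)(λ² − 9λ + 16)(λ − 3)(λ − 4)²(λ − 5).
Roots: λ = 0; (λ − 1) = 0 ⇒ λ = 1; (λ² − 9λ + 16) = 0 ⇒ λ = (9 ± √17)/2 ≈ 2.4384, 6.5616; (λ − 3) = 0 ⇒ λ = 3; (λ − 4) = 0 ⇒ λ = 4 (multiplicity 2); (λ − 5) = 0 ⇒ λ = 5.
(Check: the roots sum (with multiplicity) to 26, matching trace L = Σdeg = 2·13 = 26.)
Laplacian eigenvalues (increasing order): [0.0, 1.0, 2.4384, 3.0, 4.0, 4.0, 5.0, 6.5616]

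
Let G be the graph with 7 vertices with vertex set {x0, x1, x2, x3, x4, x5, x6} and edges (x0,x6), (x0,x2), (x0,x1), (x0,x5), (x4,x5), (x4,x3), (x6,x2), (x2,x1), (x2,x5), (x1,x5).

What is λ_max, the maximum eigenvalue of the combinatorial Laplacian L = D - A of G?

Degrees: deg(x0) = 4, deg(x1) = 3, deg(x2) = 4, deg(x3) = 1, deg(x4) = 2, deg(x5) = 4, deg(x6) = 2.
L = D − A with rows/columns ordered (x0, x1, x2, x3, x4, x5, x6):
  [ 4, -1, -1,  0,  0, -1, -1]
  [-1,  3, -1,  0,  0, -1,  0]
  [-1, -1,  4,  0,  0, -1, -1]
  [ 0,  0,  0,  1, -1,  0,  0]
  [ 0,  0,  0, -1,  2, -1,  0]
  [-1, -1, -1,  0, -1,  4,  0]
  [-1,  0, -1,  0,  0,  0,  2]
Characteristic polynomial: det(λI − L) = λ(λ² − 5λ + 2)(λ − 2)(λ² − 8λ + 14)(λ − 5).
Roots: λ = 0; (λ² − 5λ + 2) = 0 ⇒ λ = (5 ± √17)/2 ≈ 0.4384, 4.5616; (λ − 2) = 0 ⇒ λ = 2; (λ² − 8λ + 14) = 0 ⇒ λ = 4 ± √2 ≈ 2.5858, 5.4142; (λ − 5) = 0 ⇒ λ = 5.
(Check: the roots sum (with multiplicity) to 20, matching trace L = Σdeg = 2·10 = 20.)
Laplacian eigenvalues: [0.0, 0.4384, 2.0, 2.5858, 4.5616, 5.0, 5.4142]. Largest eigenvalue (spectral radius) = 5.4142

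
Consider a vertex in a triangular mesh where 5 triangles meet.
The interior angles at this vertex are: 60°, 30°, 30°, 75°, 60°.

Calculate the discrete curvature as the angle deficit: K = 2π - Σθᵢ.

Sum of angles = 255°. K = 360° - 255° = 105°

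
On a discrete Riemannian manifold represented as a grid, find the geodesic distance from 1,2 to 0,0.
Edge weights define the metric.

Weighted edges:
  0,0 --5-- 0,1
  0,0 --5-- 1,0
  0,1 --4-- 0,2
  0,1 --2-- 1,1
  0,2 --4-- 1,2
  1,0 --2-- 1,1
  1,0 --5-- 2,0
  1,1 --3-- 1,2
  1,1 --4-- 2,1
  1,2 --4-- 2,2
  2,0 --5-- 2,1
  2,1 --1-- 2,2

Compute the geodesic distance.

Shortest path: 1,2 → 1,1 → 0,1 → 0,0, total weight = 10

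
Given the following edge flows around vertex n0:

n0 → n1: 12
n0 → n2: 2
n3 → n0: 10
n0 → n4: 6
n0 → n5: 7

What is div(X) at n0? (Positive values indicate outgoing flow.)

Divergence = sum of outgoing flows = 12 + 2 + (-10) + 6 + 7 = 17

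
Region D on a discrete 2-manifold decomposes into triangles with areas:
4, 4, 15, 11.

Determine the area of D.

4 + 4 + 15 + 11 = 34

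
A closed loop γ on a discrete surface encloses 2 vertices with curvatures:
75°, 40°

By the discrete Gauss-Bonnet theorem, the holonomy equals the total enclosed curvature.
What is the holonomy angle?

Holonomy = total enclosed curvature = 75° + 40° = 115°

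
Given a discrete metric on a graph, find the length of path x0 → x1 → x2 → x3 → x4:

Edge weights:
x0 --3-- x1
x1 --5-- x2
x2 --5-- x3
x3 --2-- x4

Arc length = 3 + 5 + 5 + 2 = 15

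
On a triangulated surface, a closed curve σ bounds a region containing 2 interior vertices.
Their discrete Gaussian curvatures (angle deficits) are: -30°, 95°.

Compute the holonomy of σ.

Holonomy = total enclosed curvature = (-30°) + 95° = 65°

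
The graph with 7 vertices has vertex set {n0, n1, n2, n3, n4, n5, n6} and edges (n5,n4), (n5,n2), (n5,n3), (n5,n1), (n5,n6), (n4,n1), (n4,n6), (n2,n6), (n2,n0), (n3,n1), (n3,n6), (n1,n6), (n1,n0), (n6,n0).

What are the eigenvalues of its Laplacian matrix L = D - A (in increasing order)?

Degrees: deg(n0) = 3, deg(n1) = 5, deg(n2) = 3, deg(n3) = 3, deg(n4) = 3, deg(n5) = 5, deg(n6) = 6.
L = D − A with rows/columns ordered (n0, n1, n2, n3, n4, n5, n6):
  [ 3, -1, -1,  0,  0,  0, -1]
  [-1,  5,  0, -1, -1, -1, -1]
  [-1,  0,  3,  0,  0, -1, -1]
  [ 0, -1,  0,  3,  0, -1, -1]
  [ 0, -1,  0,  0,  3, -1, -1]
  [ 0, -1, -1, -1, -1,  5, -1]
  [-1, -1, -1, -1, -1, -1,  6]
Characteristic polynomial: det(λI − L) = λ(λ² − 8λ + 13)(λ − 3)(λ² − 10λ + 23)(λ − 7).
Roots: λ = 0; (λ² − 8λ + 13) = 0 ⇒ λ = 4 ± √3 ≈ 2.2679, 5.7321; (λ − 3) = 0 ⇒ λ = 3; (λ² − 10λ + 23) = 0 ⇒ λ = 5 ± √2 ≈ 3.5858, 6.4142; (λ − 7) = 0 ⇒ λ = 7.
(Check: the roots sum (with multiplicity) to 28, matching trace L = Σdeg = 2·14 = 28.)
Laplacian eigenvalues (increasing order): [0.0, 2.2679, 3.0, 3.5858, 5.7321, 6.4142, 7.0]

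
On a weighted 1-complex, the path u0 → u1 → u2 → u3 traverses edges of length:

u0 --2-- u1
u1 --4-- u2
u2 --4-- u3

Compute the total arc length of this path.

Arc length = 2 + 4 + 4 = 10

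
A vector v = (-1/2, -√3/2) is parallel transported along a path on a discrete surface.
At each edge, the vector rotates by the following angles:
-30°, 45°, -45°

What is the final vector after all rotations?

Total rotation: (-30°) + 45° + (-45°) = -30°. Final vector: (-0.8660, -0.5000)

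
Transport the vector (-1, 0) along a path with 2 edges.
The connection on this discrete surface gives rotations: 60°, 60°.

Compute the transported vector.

Total rotation: 60° + 60° = 120°. Final vector: (0.5000, -0.8660)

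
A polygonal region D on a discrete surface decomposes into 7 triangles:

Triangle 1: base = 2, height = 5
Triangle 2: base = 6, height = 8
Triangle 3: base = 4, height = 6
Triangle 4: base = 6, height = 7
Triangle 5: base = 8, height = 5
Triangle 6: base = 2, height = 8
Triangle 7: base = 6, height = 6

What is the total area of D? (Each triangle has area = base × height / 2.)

(1/2)×2×5 + (1/2)×6×8 + (1/2)×4×6 + (1/2)×6×7 + (1/2)×8×5 + (1/2)×2×8 + (1/2)×6×6 = 108.0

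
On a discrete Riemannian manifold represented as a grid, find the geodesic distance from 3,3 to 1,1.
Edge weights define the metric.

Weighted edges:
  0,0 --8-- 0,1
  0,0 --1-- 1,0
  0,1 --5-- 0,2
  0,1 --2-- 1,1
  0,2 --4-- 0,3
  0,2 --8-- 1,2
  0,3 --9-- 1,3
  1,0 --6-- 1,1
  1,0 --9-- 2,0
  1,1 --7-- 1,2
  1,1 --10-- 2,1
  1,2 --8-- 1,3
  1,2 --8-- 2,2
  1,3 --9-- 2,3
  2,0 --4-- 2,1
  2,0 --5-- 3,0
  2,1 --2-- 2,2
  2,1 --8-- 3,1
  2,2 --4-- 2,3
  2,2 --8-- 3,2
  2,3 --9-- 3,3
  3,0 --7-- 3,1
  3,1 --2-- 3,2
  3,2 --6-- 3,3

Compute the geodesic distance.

Shortest path: 3,3 → 2,3 → 2,2 → 2,1 → 1,1, total weight = 25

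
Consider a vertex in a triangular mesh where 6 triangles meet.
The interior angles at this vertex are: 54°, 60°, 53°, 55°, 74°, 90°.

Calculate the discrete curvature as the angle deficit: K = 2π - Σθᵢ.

Sum of angles = 386°. K = 360° - 386° = -26° = -13π/90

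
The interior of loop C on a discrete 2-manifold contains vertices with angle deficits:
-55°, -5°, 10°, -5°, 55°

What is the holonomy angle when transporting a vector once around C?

Holonomy = total enclosed curvature = (-55°) + (-5°) + 10° + (-5°) + 55° = 0°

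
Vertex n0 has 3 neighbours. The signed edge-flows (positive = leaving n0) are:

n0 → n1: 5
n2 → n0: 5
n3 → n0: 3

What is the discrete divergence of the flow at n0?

Divergence = sum of outgoing flows = 5 + (-5) + (-3) = -3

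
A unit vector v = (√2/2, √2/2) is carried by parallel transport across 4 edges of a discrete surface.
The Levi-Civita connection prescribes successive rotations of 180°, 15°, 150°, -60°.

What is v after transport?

Total rotation: 180° + 15° + 150° + (-60°) = 285° ≡ -75° (mod 360°). Final vector: (0.8660, -0.5000)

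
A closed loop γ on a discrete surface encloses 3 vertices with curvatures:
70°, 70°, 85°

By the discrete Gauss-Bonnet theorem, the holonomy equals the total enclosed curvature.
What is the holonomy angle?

Holonomy = total enclosed curvature = 70° + 70° + 85° = 225°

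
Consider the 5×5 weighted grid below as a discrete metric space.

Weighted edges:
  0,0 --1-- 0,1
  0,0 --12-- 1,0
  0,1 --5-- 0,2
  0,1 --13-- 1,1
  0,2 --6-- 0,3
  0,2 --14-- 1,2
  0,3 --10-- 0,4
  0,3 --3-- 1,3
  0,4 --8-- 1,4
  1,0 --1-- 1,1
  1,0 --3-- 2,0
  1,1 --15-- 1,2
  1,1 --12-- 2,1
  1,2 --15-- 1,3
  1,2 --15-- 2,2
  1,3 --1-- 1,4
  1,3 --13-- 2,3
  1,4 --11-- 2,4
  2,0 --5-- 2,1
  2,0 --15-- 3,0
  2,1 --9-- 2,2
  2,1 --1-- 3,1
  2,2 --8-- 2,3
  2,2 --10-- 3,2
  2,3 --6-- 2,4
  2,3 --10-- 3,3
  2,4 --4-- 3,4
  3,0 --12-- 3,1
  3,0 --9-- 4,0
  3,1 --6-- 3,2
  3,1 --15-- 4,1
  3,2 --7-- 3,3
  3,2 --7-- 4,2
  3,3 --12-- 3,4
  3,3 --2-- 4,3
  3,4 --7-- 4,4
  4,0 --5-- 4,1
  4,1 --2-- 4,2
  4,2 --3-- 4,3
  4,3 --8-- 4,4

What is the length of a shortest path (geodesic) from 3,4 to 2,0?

Shortest path: 3,4 → 3,3 → 3,2 → 3,1 → 2,1 → 2,0, total weight = 31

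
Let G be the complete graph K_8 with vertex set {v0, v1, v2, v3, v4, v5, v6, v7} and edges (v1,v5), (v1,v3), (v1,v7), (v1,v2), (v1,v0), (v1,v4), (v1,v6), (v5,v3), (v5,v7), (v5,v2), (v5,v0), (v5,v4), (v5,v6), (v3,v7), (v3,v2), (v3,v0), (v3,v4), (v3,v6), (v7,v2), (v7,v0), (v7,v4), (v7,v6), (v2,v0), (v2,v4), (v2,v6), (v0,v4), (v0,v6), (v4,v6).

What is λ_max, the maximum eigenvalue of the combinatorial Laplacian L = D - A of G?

For the complete graph K_n, L = nI − J (J = all-ones matrix). J has eigenvalues n (once, eigenvector 𝟙) and 0 (multiplicity n−1), so L has eigenvalues 0 (once) and n (multiplicity n−1). Here n = 8: eigenvalue 0 once and 8 with multiplicity 7.
Laplacian eigenvalues: [0.0, 8.0, 8.0, 8.0, 8.0, 8.0, 8.0, 8.0]. Largest eigenvalue (spectral radius) = 8.0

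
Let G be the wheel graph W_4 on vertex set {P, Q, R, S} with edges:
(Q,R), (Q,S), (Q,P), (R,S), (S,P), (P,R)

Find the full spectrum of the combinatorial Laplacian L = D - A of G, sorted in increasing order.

The wheel W_4 is the join K_1 ∨ C_3 (a hub joined to every vertex of a cycle of length 3). For a join G ∨ H (G on p vertices, H on q vertices) the Laplacian spectrum is 0, p+q, the eigenvalues of L(G) other than one 0 each shifted by +q, and the eigenvalues of L(H) other than one 0 each shifted by +p. With G = K_1 (p = 1, nothing left after dropping its 0) and H = C_3 (q = 3, eigenvalues 2 − 2cos(2πk/3), k = 0, …, 2; drop k = 0), the spectrum of W_4 is 0, 4, and 1 + (2 − 2cos(2πk/3)) = 3 − 2cos(2πk/3) for k = 1, …, 2:
k=1: 3 − 2cos(2π/3) = 4.0; k=2: 3 − 2cos(4π/3) = 4.0.
Laplacian eigenvalues (increasing order): [0.0, 4.0, 4.0, 4.0]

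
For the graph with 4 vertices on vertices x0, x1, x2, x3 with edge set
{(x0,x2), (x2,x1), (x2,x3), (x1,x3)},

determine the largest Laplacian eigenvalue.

Degrees: deg(x0) = 1, deg(x1) = 2, deg(x2) = 3, deg(x3) = 2.
L = D − A with rows/columns ordered (x0, x1, x2, x3):
  [ 1,  0, -1,  0]
  [ 0,  2, -1, -1]
  [-1, -1,  3, -1]
  [ 0, -1, -1,  2]
Characteristic polynomial: det(λI − L) = λ(λ − 1)(λ − 3)(λ − 4).
Roots: λ = 0; (λ − 1) = 0 ⇒ λ = 1; (λ − 3) = 0 ⇒ λ = 3; (λ − 4) = 0 ⇒ λ = 4.
(Check: the roots sum (with multiplicity) to 8, matching trace L = Σdeg = 2·4 = 8.)
Laplacian eigenvalues: [0.0, 1.0, 3.0, 4.0]. Largest eigenvalue (spectral radius) = 4.0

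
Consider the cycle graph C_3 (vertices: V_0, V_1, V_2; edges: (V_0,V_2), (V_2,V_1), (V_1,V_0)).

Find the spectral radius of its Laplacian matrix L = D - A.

The cycle graph C_n has Laplacian eigenvalues λ_k = 2 − 2cos(2πk/n), k = 0, 1, …, n−1. Here n = 3:
k=0: 2 − 2cos(0) = 0.0; k=1: 2 − 2cos(2π/3) = 3.0; k=2: 2 − 2cos(4π/3) = 3.0.
Laplacian eigenvalues: [0.0, 3.0, 3.0]. Largest eigenvalue (spectral radius) = 3.0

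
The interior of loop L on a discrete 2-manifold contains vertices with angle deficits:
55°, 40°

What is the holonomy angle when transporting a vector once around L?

Holonomy = total enclosed curvature = 55° + 40° = 95°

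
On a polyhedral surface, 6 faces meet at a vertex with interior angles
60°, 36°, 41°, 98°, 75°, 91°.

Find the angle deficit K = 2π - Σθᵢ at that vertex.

Sum of angles = 401°. K = 360° - 401° = -41° = -41π/180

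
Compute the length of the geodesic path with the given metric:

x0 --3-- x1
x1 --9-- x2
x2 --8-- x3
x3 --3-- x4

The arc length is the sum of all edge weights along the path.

Arc length = 3 + 9 + 8 + 3 = 23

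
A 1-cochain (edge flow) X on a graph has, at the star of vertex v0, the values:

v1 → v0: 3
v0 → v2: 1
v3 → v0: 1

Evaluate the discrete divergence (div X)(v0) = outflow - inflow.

Divergence = sum of outgoing flows = (-3) + 1 + (-1) = -3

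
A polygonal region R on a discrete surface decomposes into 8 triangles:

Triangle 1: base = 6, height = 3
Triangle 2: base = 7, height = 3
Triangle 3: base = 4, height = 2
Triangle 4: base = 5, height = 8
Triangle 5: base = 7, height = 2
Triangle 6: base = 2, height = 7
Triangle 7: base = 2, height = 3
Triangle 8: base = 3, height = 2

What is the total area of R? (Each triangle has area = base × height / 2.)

(1/2)×6×3 + (1/2)×7×3 + (1/2)×4×2 + (1/2)×5×8 + (1/2)×7×2 + (1/2)×2×7 + (1/2)×2×3 + (1/2)×3×2 = 63.5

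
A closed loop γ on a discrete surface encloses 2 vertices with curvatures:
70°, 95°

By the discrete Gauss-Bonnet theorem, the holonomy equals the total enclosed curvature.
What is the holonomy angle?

Holonomy = total enclosed curvature = 70° + 95° = 165°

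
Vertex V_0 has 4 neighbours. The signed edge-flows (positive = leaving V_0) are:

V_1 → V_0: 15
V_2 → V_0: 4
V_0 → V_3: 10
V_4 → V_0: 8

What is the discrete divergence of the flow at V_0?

Divergence = sum of outgoing flows = (-15) + (-4) + 10 + (-8) = -17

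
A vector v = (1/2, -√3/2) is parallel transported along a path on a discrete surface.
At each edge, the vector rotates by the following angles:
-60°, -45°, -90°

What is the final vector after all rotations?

Total rotation: (-60°) + (-45°) + (-90°) = -195° ≡ 165° (mod 360°). Final vector: (-0.2588, 0.9659)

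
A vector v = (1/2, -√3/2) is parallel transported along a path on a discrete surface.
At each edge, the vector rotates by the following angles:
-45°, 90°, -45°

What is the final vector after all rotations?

Total rotation: (-45°) + 90° + (-45°) = 0°. Final vector: (0.5000, -0.8660)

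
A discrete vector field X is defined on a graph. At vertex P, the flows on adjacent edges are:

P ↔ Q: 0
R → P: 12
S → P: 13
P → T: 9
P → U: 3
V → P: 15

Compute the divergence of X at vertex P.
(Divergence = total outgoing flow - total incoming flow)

Divergence = sum of outgoing flows = 0 + (-12) + (-13) + 9 + 3 + (-15) = -28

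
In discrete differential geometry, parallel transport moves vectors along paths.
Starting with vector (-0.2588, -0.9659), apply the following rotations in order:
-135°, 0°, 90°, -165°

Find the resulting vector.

Total rotation: (-135°) + 0° + 90° + (-165°) = -210° ≡ 150° (mod 360°). Final vector: (0.7071, 0.7071)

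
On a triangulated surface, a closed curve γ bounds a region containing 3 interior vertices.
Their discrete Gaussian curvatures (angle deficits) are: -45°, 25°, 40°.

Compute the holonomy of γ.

Holonomy = total enclosed curvature = (-45°) + 25° + 40° = 20°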